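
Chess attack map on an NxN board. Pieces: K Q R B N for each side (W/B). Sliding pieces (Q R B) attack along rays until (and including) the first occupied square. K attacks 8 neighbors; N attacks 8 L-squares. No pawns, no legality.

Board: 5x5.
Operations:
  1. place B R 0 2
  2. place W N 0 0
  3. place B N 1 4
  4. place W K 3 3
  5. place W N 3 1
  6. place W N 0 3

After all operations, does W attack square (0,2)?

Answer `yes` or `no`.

Answer: no

Derivation:
Op 1: place BR@(0,2)
Op 2: place WN@(0,0)
Op 3: place BN@(1,4)
Op 4: place WK@(3,3)
Op 5: place WN@(3,1)
Op 6: place WN@(0,3)
Per-piece attacks for W:
  WN@(0,0): attacks (1,2) (2,1)
  WN@(0,3): attacks (2,4) (1,1) (2,2)
  WN@(3,1): attacks (4,3) (2,3) (1,2) (1,0)
  WK@(3,3): attacks (3,4) (3,2) (4,3) (2,3) (4,4) (4,2) (2,4) (2,2)
W attacks (0,2): no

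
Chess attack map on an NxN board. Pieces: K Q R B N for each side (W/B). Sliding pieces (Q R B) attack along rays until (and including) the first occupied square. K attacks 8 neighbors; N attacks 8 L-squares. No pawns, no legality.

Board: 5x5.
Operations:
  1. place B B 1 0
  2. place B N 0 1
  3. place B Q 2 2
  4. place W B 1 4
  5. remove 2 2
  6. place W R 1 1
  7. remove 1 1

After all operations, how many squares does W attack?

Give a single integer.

Op 1: place BB@(1,0)
Op 2: place BN@(0,1)
Op 3: place BQ@(2,2)
Op 4: place WB@(1,4)
Op 5: remove (2,2)
Op 6: place WR@(1,1)
Op 7: remove (1,1)
Per-piece attacks for W:
  WB@(1,4): attacks (2,3) (3,2) (4,1) (0,3)
Union (4 distinct): (0,3) (2,3) (3,2) (4,1)

Answer: 4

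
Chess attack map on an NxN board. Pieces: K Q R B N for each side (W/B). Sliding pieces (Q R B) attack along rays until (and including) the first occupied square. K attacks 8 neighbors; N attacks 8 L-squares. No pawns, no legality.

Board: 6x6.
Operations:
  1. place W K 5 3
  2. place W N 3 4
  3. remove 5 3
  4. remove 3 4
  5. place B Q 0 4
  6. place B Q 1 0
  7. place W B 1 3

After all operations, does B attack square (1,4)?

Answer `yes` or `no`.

Answer: yes

Derivation:
Op 1: place WK@(5,3)
Op 2: place WN@(3,4)
Op 3: remove (5,3)
Op 4: remove (3,4)
Op 5: place BQ@(0,4)
Op 6: place BQ@(1,0)
Op 7: place WB@(1,3)
Per-piece attacks for B:
  BQ@(0,4): attacks (0,5) (0,3) (0,2) (0,1) (0,0) (1,4) (2,4) (3,4) (4,4) (5,4) (1,5) (1,3) [ray(1,-1) blocked at (1,3)]
  BQ@(1,0): attacks (1,1) (1,2) (1,3) (2,0) (3,0) (4,0) (5,0) (0,0) (2,1) (3,2) (4,3) (5,4) (0,1) [ray(0,1) blocked at (1,3)]
B attacks (1,4): yes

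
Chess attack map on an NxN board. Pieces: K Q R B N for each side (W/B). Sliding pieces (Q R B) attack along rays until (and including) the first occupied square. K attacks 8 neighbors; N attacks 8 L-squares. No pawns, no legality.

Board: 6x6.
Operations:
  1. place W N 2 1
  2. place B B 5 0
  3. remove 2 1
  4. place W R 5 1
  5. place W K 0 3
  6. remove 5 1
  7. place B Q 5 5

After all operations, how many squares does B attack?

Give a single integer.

Op 1: place WN@(2,1)
Op 2: place BB@(5,0)
Op 3: remove (2,1)
Op 4: place WR@(5,1)
Op 5: place WK@(0,3)
Op 6: remove (5,1)
Op 7: place BQ@(5,5)
Per-piece attacks for B:
  BB@(5,0): attacks (4,1) (3,2) (2,3) (1,4) (0,5)
  BQ@(5,5): attacks (5,4) (5,3) (5,2) (5,1) (5,0) (4,5) (3,5) (2,5) (1,5) (0,5) (4,4) (3,3) (2,2) (1,1) (0,0) [ray(0,-1) blocked at (5,0)]
Union (19 distinct): (0,0) (0,5) (1,1) (1,4) (1,5) (2,2) (2,3) (2,5) (3,2) (3,3) (3,5) (4,1) (4,4) (4,5) (5,0) (5,1) (5,2) (5,3) (5,4)

Answer: 19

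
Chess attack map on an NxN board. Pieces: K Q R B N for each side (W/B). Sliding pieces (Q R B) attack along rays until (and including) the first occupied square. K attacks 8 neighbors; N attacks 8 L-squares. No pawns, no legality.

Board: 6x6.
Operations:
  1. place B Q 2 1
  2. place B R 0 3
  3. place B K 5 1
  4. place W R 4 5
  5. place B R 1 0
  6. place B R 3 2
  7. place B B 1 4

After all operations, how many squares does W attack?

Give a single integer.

Op 1: place BQ@(2,1)
Op 2: place BR@(0,3)
Op 3: place BK@(5,1)
Op 4: place WR@(4,5)
Op 5: place BR@(1,0)
Op 6: place BR@(3,2)
Op 7: place BB@(1,4)
Per-piece attacks for W:
  WR@(4,5): attacks (4,4) (4,3) (4,2) (4,1) (4,0) (5,5) (3,5) (2,5) (1,5) (0,5)
Union (10 distinct): (0,5) (1,5) (2,5) (3,5) (4,0) (4,1) (4,2) (4,3) (4,4) (5,5)

Answer: 10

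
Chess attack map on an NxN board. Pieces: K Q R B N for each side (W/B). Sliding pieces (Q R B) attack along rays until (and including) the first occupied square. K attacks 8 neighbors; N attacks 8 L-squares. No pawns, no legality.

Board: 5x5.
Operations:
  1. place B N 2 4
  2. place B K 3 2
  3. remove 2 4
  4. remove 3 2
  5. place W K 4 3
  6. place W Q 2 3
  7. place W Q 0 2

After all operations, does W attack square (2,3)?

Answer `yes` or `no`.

Answer: no

Derivation:
Op 1: place BN@(2,4)
Op 2: place BK@(3,2)
Op 3: remove (2,4)
Op 4: remove (3,2)
Op 5: place WK@(4,3)
Op 6: place WQ@(2,3)
Op 7: place WQ@(0,2)
Per-piece attacks for W:
  WQ@(0,2): attacks (0,3) (0,4) (0,1) (0,0) (1,2) (2,2) (3,2) (4,2) (1,3) (2,4) (1,1) (2,0)
  WQ@(2,3): attacks (2,4) (2,2) (2,1) (2,0) (3,3) (4,3) (1,3) (0,3) (3,4) (3,2) (4,1) (1,4) (1,2) (0,1) [ray(1,0) blocked at (4,3)]
  WK@(4,3): attacks (4,4) (4,2) (3,3) (3,4) (3,2)
W attacks (2,3): no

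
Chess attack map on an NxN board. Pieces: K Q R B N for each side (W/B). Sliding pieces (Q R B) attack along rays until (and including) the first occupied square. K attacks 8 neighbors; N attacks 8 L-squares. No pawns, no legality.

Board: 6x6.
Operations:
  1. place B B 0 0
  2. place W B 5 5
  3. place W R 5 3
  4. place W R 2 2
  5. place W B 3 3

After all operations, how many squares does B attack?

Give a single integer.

Op 1: place BB@(0,0)
Op 2: place WB@(5,5)
Op 3: place WR@(5,3)
Op 4: place WR@(2,2)
Op 5: place WB@(3,3)
Per-piece attacks for B:
  BB@(0,0): attacks (1,1) (2,2) [ray(1,1) blocked at (2,2)]
Union (2 distinct): (1,1) (2,2)

Answer: 2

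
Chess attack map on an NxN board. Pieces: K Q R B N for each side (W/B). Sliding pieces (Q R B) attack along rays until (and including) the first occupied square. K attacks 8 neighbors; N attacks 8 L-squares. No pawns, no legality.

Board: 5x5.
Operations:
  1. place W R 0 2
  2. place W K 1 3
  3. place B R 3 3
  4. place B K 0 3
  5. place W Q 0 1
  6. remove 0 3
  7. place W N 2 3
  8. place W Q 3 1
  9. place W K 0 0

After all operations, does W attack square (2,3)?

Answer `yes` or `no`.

Op 1: place WR@(0,2)
Op 2: place WK@(1,3)
Op 3: place BR@(3,3)
Op 4: place BK@(0,3)
Op 5: place WQ@(0,1)
Op 6: remove (0,3)
Op 7: place WN@(2,3)
Op 8: place WQ@(3,1)
Op 9: place WK@(0,0)
Per-piece attacks for W:
  WK@(0,0): attacks (0,1) (1,0) (1,1)
  WQ@(0,1): attacks (0,2) (0,0) (1,1) (2,1) (3,1) (1,2) (2,3) (1,0) [ray(0,1) blocked at (0,2); ray(0,-1) blocked at (0,0); ray(1,0) blocked at (3,1); ray(1,1) blocked at (2,3)]
  WR@(0,2): attacks (0,3) (0,4) (0,1) (1,2) (2,2) (3,2) (4,2) [ray(0,-1) blocked at (0,1)]
  WK@(1,3): attacks (1,4) (1,2) (2,3) (0,3) (2,4) (2,2) (0,4) (0,2)
  WN@(2,3): attacks (4,4) (0,4) (3,1) (4,2) (1,1) (0,2)
  WQ@(3,1): attacks (3,2) (3,3) (3,0) (4,1) (2,1) (1,1) (0,1) (4,2) (4,0) (2,2) (1,3) (2,0) [ray(0,1) blocked at (3,3); ray(-1,0) blocked at (0,1); ray(-1,1) blocked at (1,3)]
W attacks (2,3): yes

Answer: yes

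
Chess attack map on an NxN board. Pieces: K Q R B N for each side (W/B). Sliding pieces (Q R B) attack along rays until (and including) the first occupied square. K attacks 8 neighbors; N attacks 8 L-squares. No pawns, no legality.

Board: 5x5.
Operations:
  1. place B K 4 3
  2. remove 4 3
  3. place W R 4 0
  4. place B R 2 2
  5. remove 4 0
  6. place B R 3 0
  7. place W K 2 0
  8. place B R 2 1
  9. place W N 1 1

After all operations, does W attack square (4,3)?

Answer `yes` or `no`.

Op 1: place BK@(4,3)
Op 2: remove (4,3)
Op 3: place WR@(4,0)
Op 4: place BR@(2,2)
Op 5: remove (4,0)
Op 6: place BR@(3,0)
Op 7: place WK@(2,0)
Op 8: place BR@(2,1)
Op 9: place WN@(1,1)
Per-piece attacks for W:
  WN@(1,1): attacks (2,3) (3,2) (0,3) (3,0)
  WK@(2,0): attacks (2,1) (3,0) (1,0) (3,1) (1,1)
W attacks (4,3): no

Answer: no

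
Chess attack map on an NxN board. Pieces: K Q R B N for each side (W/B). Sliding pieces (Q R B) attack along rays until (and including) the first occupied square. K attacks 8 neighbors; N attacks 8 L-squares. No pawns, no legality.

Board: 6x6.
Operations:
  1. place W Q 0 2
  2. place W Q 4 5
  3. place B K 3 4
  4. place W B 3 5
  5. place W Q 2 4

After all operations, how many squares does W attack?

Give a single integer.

Answer: 31

Derivation:
Op 1: place WQ@(0,2)
Op 2: place WQ@(4,5)
Op 3: place BK@(3,4)
Op 4: place WB@(3,5)
Op 5: place WQ@(2,4)
Per-piece attacks for W:
  WQ@(0,2): attacks (0,3) (0,4) (0,5) (0,1) (0,0) (1,2) (2,2) (3,2) (4,2) (5,2) (1,3) (2,4) (1,1) (2,0) [ray(1,1) blocked at (2,4)]
  WQ@(2,4): attacks (2,5) (2,3) (2,2) (2,1) (2,0) (3,4) (1,4) (0,4) (3,5) (3,3) (4,2) (5,1) (1,5) (1,3) (0,2) [ray(1,0) blocked at (3,4); ray(1,1) blocked at (3,5); ray(-1,-1) blocked at (0,2)]
  WB@(3,5): attacks (4,4) (5,3) (2,4) [ray(-1,-1) blocked at (2,4)]
  WQ@(4,5): attacks (4,4) (4,3) (4,2) (4,1) (4,0) (5,5) (3,5) (5,4) (3,4) [ray(-1,0) blocked at (3,5); ray(-1,-1) blocked at (3,4)]
Union (31 distinct): (0,0) (0,1) (0,2) (0,3) (0,4) (0,5) (1,1) (1,2) (1,3) (1,4) (1,5) (2,0) (2,1) (2,2) (2,3) (2,4) (2,5) (3,2) (3,3) (3,4) (3,5) (4,0) (4,1) (4,2) (4,3) (4,4) (5,1) (5,2) (5,3) (5,4) (5,5)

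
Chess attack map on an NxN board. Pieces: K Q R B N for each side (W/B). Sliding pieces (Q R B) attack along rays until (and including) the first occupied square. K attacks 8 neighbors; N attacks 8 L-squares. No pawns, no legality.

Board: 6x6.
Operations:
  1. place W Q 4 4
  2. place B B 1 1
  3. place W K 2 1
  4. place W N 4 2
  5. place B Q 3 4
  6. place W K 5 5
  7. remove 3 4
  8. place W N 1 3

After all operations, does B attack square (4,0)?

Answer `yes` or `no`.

Op 1: place WQ@(4,4)
Op 2: place BB@(1,1)
Op 3: place WK@(2,1)
Op 4: place WN@(4,2)
Op 5: place BQ@(3,4)
Op 6: place WK@(5,5)
Op 7: remove (3,4)
Op 8: place WN@(1,3)
Per-piece attacks for B:
  BB@(1,1): attacks (2,2) (3,3) (4,4) (2,0) (0,2) (0,0) [ray(1,1) blocked at (4,4)]
B attacks (4,0): no

Answer: no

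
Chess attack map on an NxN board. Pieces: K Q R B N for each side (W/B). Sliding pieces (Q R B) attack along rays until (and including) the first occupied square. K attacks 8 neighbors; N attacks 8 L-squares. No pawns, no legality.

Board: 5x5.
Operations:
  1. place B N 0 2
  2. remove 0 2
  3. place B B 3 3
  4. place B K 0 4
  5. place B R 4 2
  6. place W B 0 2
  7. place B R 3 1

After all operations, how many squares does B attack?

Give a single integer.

Op 1: place BN@(0,2)
Op 2: remove (0,2)
Op 3: place BB@(3,3)
Op 4: place BK@(0,4)
Op 5: place BR@(4,2)
Op 6: place WB@(0,2)
Op 7: place BR@(3,1)
Per-piece attacks for B:
  BK@(0,4): attacks (0,3) (1,4) (1,3)
  BR@(3,1): attacks (3,2) (3,3) (3,0) (4,1) (2,1) (1,1) (0,1) [ray(0,1) blocked at (3,3)]
  BB@(3,3): attacks (4,4) (4,2) (2,4) (2,2) (1,1) (0,0) [ray(1,-1) blocked at (4,2)]
  BR@(4,2): attacks (4,3) (4,4) (4,1) (4,0) (3,2) (2,2) (1,2) (0,2) [ray(-1,0) blocked at (0,2)]
Union (19 distinct): (0,0) (0,1) (0,2) (0,3) (1,1) (1,2) (1,3) (1,4) (2,1) (2,2) (2,4) (3,0) (3,2) (3,3) (4,0) (4,1) (4,2) (4,3) (4,4)

Answer: 19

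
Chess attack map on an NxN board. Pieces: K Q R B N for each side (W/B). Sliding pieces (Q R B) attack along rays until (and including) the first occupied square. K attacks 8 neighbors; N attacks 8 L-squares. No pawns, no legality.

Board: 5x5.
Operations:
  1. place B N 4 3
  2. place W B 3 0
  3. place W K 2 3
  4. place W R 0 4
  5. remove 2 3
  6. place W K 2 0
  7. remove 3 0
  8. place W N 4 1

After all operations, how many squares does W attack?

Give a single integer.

Op 1: place BN@(4,3)
Op 2: place WB@(3,0)
Op 3: place WK@(2,3)
Op 4: place WR@(0,4)
Op 5: remove (2,3)
Op 6: place WK@(2,0)
Op 7: remove (3,0)
Op 8: place WN@(4,1)
Per-piece attacks for W:
  WR@(0,4): attacks (0,3) (0,2) (0,1) (0,0) (1,4) (2,4) (3,4) (4,4)
  WK@(2,0): attacks (2,1) (3,0) (1,0) (3,1) (1,1)
  WN@(4,1): attacks (3,3) (2,2) (2,0)
Union (16 distinct): (0,0) (0,1) (0,2) (0,3) (1,0) (1,1) (1,4) (2,0) (2,1) (2,2) (2,4) (3,0) (3,1) (3,3) (3,4) (4,4)

Answer: 16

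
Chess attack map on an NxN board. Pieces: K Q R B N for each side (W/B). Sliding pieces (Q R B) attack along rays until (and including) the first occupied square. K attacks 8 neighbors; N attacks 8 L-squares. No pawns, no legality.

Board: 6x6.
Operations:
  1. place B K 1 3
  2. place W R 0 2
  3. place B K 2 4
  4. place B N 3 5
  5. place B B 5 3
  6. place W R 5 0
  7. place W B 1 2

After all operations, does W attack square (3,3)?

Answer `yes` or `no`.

Op 1: place BK@(1,3)
Op 2: place WR@(0,2)
Op 3: place BK@(2,4)
Op 4: place BN@(3,5)
Op 5: place BB@(5,3)
Op 6: place WR@(5,0)
Op 7: place WB@(1,2)
Per-piece attacks for W:
  WR@(0,2): attacks (0,3) (0,4) (0,5) (0,1) (0,0) (1,2) [ray(1,0) blocked at (1,2)]
  WB@(1,2): attacks (2,3) (3,4) (4,5) (2,1) (3,0) (0,3) (0,1)
  WR@(5,0): attacks (5,1) (5,2) (5,3) (4,0) (3,0) (2,0) (1,0) (0,0) [ray(0,1) blocked at (5,3)]
W attacks (3,3): no

Answer: no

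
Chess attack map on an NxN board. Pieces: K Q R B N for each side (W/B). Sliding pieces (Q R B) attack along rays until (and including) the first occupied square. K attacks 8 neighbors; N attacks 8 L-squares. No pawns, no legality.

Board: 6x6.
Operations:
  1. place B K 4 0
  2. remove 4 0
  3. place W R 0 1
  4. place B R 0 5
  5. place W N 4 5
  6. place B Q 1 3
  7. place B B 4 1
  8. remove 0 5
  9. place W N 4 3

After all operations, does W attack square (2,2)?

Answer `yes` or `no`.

Op 1: place BK@(4,0)
Op 2: remove (4,0)
Op 3: place WR@(0,1)
Op 4: place BR@(0,5)
Op 5: place WN@(4,5)
Op 6: place BQ@(1,3)
Op 7: place BB@(4,1)
Op 8: remove (0,5)
Op 9: place WN@(4,3)
Per-piece attacks for W:
  WR@(0,1): attacks (0,2) (0,3) (0,4) (0,5) (0,0) (1,1) (2,1) (3,1) (4,1) [ray(1,0) blocked at (4,1)]
  WN@(4,3): attacks (5,5) (3,5) (2,4) (5,1) (3,1) (2,2)
  WN@(4,5): attacks (5,3) (3,3) (2,4)
W attacks (2,2): yes

Answer: yes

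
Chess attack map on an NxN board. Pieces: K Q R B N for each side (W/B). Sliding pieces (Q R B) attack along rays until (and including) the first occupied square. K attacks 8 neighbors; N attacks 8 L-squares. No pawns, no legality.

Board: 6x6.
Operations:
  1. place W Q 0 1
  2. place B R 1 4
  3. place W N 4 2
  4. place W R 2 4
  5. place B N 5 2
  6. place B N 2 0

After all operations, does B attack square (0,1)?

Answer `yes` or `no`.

Answer: yes

Derivation:
Op 1: place WQ@(0,1)
Op 2: place BR@(1,4)
Op 3: place WN@(4,2)
Op 4: place WR@(2,4)
Op 5: place BN@(5,2)
Op 6: place BN@(2,0)
Per-piece attacks for B:
  BR@(1,4): attacks (1,5) (1,3) (1,2) (1,1) (1,0) (2,4) (0,4) [ray(1,0) blocked at (2,4)]
  BN@(2,0): attacks (3,2) (4,1) (1,2) (0,1)
  BN@(5,2): attacks (4,4) (3,3) (4,0) (3,1)
B attacks (0,1): yes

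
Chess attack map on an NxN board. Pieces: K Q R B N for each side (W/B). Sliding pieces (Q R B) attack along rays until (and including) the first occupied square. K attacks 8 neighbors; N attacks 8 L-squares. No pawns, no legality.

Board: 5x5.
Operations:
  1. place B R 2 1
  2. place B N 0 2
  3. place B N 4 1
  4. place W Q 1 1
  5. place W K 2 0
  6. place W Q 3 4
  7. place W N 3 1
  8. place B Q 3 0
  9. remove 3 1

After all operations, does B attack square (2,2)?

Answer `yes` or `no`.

Op 1: place BR@(2,1)
Op 2: place BN@(0,2)
Op 3: place BN@(4,1)
Op 4: place WQ@(1,1)
Op 5: place WK@(2,0)
Op 6: place WQ@(3,4)
Op 7: place WN@(3,1)
Op 8: place BQ@(3,0)
Op 9: remove (3,1)
Per-piece attacks for B:
  BN@(0,2): attacks (1,4) (2,3) (1,0) (2,1)
  BR@(2,1): attacks (2,2) (2,3) (2,4) (2,0) (3,1) (4,1) (1,1) [ray(0,-1) blocked at (2,0); ray(1,0) blocked at (4,1); ray(-1,0) blocked at (1,1)]
  BQ@(3,0): attacks (3,1) (3,2) (3,3) (3,4) (4,0) (2,0) (4,1) (2,1) [ray(0,1) blocked at (3,4); ray(-1,0) blocked at (2,0); ray(1,1) blocked at (4,1); ray(-1,1) blocked at (2,1)]
  BN@(4,1): attacks (3,3) (2,2) (2,0)
B attacks (2,2): yes

Answer: yes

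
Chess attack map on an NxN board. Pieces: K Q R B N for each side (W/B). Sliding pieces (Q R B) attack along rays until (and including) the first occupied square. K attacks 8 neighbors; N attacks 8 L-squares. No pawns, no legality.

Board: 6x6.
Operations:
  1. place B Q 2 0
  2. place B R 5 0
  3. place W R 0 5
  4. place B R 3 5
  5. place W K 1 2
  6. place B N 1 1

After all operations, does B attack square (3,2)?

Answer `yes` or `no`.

Answer: yes

Derivation:
Op 1: place BQ@(2,0)
Op 2: place BR@(5,0)
Op 3: place WR@(0,5)
Op 4: place BR@(3,5)
Op 5: place WK@(1,2)
Op 6: place BN@(1,1)
Per-piece attacks for B:
  BN@(1,1): attacks (2,3) (3,2) (0,3) (3,0)
  BQ@(2,0): attacks (2,1) (2,2) (2,3) (2,4) (2,5) (3,0) (4,0) (5,0) (1,0) (0,0) (3,1) (4,2) (5,3) (1,1) [ray(1,0) blocked at (5,0); ray(-1,1) blocked at (1,1)]
  BR@(3,5): attacks (3,4) (3,3) (3,2) (3,1) (3,0) (4,5) (5,5) (2,5) (1,5) (0,5) [ray(-1,0) blocked at (0,5)]
  BR@(5,0): attacks (5,1) (5,2) (5,3) (5,4) (5,5) (4,0) (3,0) (2,0) [ray(-1,0) blocked at (2,0)]
B attacks (3,2): yes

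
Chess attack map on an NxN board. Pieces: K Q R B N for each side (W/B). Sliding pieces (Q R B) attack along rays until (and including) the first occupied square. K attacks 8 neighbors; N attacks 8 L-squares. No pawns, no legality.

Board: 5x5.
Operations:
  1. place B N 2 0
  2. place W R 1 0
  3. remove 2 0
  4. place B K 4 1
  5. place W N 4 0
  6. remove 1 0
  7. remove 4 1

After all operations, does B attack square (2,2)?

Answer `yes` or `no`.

Answer: no

Derivation:
Op 1: place BN@(2,0)
Op 2: place WR@(1,0)
Op 3: remove (2,0)
Op 4: place BK@(4,1)
Op 5: place WN@(4,0)
Op 6: remove (1,0)
Op 7: remove (4,1)
Per-piece attacks for B:
B attacks (2,2): no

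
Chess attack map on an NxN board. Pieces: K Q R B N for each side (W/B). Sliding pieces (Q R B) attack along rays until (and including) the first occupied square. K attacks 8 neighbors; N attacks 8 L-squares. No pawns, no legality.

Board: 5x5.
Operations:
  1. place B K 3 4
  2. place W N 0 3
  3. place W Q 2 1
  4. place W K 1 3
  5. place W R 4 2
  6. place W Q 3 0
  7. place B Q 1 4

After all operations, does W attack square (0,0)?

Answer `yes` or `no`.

Op 1: place BK@(3,4)
Op 2: place WN@(0,3)
Op 3: place WQ@(2,1)
Op 4: place WK@(1,3)
Op 5: place WR@(4,2)
Op 6: place WQ@(3,0)
Op 7: place BQ@(1,4)
Per-piece attacks for W:
  WN@(0,3): attacks (2,4) (1,1) (2,2)
  WK@(1,3): attacks (1,4) (1,2) (2,3) (0,3) (2,4) (2,2) (0,4) (0,2)
  WQ@(2,1): attacks (2,2) (2,3) (2,4) (2,0) (3,1) (4,1) (1,1) (0,1) (3,2) (4,3) (3,0) (1,2) (0,3) (1,0) [ray(1,-1) blocked at (3,0); ray(-1,1) blocked at (0,3)]
  WQ@(3,0): attacks (3,1) (3,2) (3,3) (3,4) (4,0) (2,0) (1,0) (0,0) (4,1) (2,1) [ray(0,1) blocked at (3,4); ray(-1,1) blocked at (2,1)]
  WR@(4,2): attacks (4,3) (4,4) (4,1) (4,0) (3,2) (2,2) (1,2) (0,2)
W attacks (0,0): yes

Answer: yes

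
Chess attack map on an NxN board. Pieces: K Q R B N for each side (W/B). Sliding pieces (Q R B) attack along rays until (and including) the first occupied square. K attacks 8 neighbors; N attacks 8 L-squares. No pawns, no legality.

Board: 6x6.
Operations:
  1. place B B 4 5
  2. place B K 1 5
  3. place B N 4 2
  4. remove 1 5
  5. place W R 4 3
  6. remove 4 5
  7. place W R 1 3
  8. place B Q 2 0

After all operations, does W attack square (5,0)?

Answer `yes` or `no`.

Op 1: place BB@(4,5)
Op 2: place BK@(1,5)
Op 3: place BN@(4,2)
Op 4: remove (1,5)
Op 5: place WR@(4,3)
Op 6: remove (4,5)
Op 7: place WR@(1,3)
Op 8: place BQ@(2,0)
Per-piece attacks for W:
  WR@(1,3): attacks (1,4) (1,5) (1,2) (1,1) (1,0) (2,3) (3,3) (4,3) (0,3) [ray(1,0) blocked at (4,3)]
  WR@(4,3): attacks (4,4) (4,5) (4,2) (5,3) (3,3) (2,3) (1,3) [ray(0,-1) blocked at (4,2); ray(-1,0) blocked at (1,3)]
W attacks (5,0): no

Answer: no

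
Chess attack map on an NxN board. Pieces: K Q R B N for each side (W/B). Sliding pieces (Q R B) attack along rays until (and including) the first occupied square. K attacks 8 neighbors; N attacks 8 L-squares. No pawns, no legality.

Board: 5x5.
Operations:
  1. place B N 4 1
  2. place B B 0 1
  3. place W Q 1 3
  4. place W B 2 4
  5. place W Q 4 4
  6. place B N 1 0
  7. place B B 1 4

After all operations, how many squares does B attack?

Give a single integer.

Answer: 12

Derivation:
Op 1: place BN@(4,1)
Op 2: place BB@(0,1)
Op 3: place WQ@(1,3)
Op 4: place WB@(2,4)
Op 5: place WQ@(4,4)
Op 6: place BN@(1,0)
Op 7: place BB@(1,4)
Per-piece attacks for B:
  BB@(0,1): attacks (1,2) (2,3) (3,4) (1,0) [ray(1,-1) blocked at (1,0)]
  BN@(1,0): attacks (2,2) (3,1) (0,2)
  BB@(1,4): attacks (2,3) (3,2) (4,1) (0,3) [ray(1,-1) blocked at (4,1)]
  BN@(4,1): attacks (3,3) (2,2) (2,0)
Union (12 distinct): (0,2) (0,3) (1,0) (1,2) (2,0) (2,2) (2,3) (3,1) (3,2) (3,3) (3,4) (4,1)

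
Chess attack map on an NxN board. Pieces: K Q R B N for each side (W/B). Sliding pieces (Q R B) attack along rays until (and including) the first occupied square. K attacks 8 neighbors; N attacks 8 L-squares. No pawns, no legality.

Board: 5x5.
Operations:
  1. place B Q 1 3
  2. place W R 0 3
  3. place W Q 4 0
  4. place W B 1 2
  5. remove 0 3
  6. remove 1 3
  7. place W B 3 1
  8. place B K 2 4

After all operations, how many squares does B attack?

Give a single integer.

Op 1: place BQ@(1,3)
Op 2: place WR@(0,3)
Op 3: place WQ@(4,0)
Op 4: place WB@(1,2)
Op 5: remove (0,3)
Op 6: remove (1,3)
Op 7: place WB@(3,1)
Op 8: place BK@(2,4)
Per-piece attacks for B:
  BK@(2,4): attacks (2,3) (3,4) (1,4) (3,3) (1,3)
Union (5 distinct): (1,3) (1,4) (2,3) (3,3) (3,4)

Answer: 5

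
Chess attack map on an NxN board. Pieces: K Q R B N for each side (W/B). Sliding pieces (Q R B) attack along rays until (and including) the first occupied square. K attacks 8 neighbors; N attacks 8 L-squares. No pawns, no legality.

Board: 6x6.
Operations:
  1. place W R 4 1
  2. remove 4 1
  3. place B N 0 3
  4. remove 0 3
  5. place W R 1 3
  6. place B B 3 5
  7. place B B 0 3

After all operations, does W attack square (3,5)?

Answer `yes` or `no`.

Answer: no

Derivation:
Op 1: place WR@(4,1)
Op 2: remove (4,1)
Op 3: place BN@(0,3)
Op 4: remove (0,3)
Op 5: place WR@(1,3)
Op 6: place BB@(3,5)
Op 7: place BB@(0,3)
Per-piece attacks for W:
  WR@(1,3): attacks (1,4) (1,5) (1,2) (1,1) (1,0) (2,3) (3,3) (4,3) (5,3) (0,3) [ray(-1,0) blocked at (0,3)]
W attacks (3,5): no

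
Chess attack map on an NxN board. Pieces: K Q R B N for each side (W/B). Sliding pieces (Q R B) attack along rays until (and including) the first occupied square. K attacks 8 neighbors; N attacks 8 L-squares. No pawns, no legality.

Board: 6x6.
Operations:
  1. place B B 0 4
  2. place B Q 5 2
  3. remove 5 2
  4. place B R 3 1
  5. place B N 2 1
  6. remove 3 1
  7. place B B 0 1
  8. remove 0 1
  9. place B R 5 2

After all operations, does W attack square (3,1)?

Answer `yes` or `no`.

Op 1: place BB@(0,4)
Op 2: place BQ@(5,2)
Op 3: remove (5,2)
Op 4: place BR@(3,1)
Op 5: place BN@(2,1)
Op 6: remove (3,1)
Op 7: place BB@(0,1)
Op 8: remove (0,1)
Op 9: place BR@(5,2)
Per-piece attacks for W:
W attacks (3,1): no

Answer: no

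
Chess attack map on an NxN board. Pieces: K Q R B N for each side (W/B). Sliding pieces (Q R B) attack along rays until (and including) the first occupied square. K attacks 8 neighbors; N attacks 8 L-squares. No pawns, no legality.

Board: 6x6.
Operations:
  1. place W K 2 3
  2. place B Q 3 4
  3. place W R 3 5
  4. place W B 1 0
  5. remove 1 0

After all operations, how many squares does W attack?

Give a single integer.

Op 1: place WK@(2,3)
Op 2: place BQ@(3,4)
Op 3: place WR@(3,5)
Op 4: place WB@(1,0)
Op 5: remove (1,0)
Per-piece attacks for W:
  WK@(2,3): attacks (2,4) (2,2) (3,3) (1,3) (3,4) (3,2) (1,4) (1,2)
  WR@(3,5): attacks (3,4) (4,5) (5,5) (2,5) (1,5) (0,5) [ray(0,-1) blocked at (3,4)]
Union (13 distinct): (0,5) (1,2) (1,3) (1,4) (1,5) (2,2) (2,4) (2,5) (3,2) (3,3) (3,4) (4,5) (5,5)

Answer: 13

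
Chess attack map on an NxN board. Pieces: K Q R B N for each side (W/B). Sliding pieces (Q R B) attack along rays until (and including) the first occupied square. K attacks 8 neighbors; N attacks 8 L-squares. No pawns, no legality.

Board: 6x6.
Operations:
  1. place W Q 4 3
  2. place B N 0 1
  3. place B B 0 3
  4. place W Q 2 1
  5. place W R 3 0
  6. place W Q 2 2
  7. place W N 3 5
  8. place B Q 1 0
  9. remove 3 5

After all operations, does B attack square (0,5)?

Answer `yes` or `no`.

Op 1: place WQ@(4,3)
Op 2: place BN@(0,1)
Op 3: place BB@(0,3)
Op 4: place WQ@(2,1)
Op 5: place WR@(3,0)
Op 6: place WQ@(2,2)
Op 7: place WN@(3,5)
Op 8: place BQ@(1,0)
Op 9: remove (3,5)
Per-piece attacks for B:
  BN@(0,1): attacks (1,3) (2,2) (2,0)
  BB@(0,3): attacks (1,4) (2,5) (1,2) (2,1) [ray(1,-1) blocked at (2,1)]
  BQ@(1,0): attacks (1,1) (1,2) (1,3) (1,4) (1,5) (2,0) (3,0) (0,0) (2,1) (0,1) [ray(1,0) blocked at (3,0); ray(1,1) blocked at (2,1); ray(-1,1) blocked at (0,1)]
B attacks (0,5): no

Answer: no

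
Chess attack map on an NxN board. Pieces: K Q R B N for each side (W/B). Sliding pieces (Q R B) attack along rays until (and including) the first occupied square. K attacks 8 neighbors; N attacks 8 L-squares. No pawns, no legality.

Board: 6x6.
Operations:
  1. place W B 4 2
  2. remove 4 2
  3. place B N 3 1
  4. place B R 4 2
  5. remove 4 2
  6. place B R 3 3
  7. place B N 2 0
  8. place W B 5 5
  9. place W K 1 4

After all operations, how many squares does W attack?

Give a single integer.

Op 1: place WB@(4,2)
Op 2: remove (4,2)
Op 3: place BN@(3,1)
Op 4: place BR@(4,2)
Op 5: remove (4,2)
Op 6: place BR@(3,3)
Op 7: place BN@(2,0)
Op 8: place WB@(5,5)
Op 9: place WK@(1,4)
Per-piece attacks for W:
  WK@(1,4): attacks (1,5) (1,3) (2,4) (0,4) (2,5) (2,3) (0,5) (0,3)
  WB@(5,5): attacks (4,4) (3,3) [ray(-1,-1) blocked at (3,3)]
Union (10 distinct): (0,3) (0,4) (0,5) (1,3) (1,5) (2,3) (2,4) (2,5) (3,3) (4,4)

Answer: 10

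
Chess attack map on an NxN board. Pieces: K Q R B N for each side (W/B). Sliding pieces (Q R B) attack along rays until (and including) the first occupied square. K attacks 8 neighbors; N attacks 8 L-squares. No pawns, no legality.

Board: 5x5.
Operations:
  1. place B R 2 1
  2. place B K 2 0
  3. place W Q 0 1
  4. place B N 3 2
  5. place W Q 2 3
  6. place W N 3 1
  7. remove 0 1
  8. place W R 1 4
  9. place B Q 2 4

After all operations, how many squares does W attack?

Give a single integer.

Op 1: place BR@(2,1)
Op 2: place BK@(2,0)
Op 3: place WQ@(0,1)
Op 4: place BN@(3,2)
Op 5: place WQ@(2,3)
Op 6: place WN@(3,1)
Op 7: remove (0,1)
Op 8: place WR@(1,4)
Op 9: place BQ@(2,4)
Per-piece attacks for W:
  WR@(1,4): attacks (1,3) (1,2) (1,1) (1,0) (2,4) (0,4) [ray(1,0) blocked at (2,4)]
  WQ@(2,3): attacks (2,4) (2,2) (2,1) (3,3) (4,3) (1,3) (0,3) (3,4) (3,2) (1,4) (1,2) (0,1) [ray(0,1) blocked at (2,4); ray(0,-1) blocked at (2,1); ray(1,-1) blocked at (3,2); ray(-1,1) blocked at (1,4)]
  WN@(3,1): attacks (4,3) (2,3) (1,2) (1,0)
Union (16 distinct): (0,1) (0,3) (0,4) (1,0) (1,1) (1,2) (1,3) (1,4) (2,1) (2,2) (2,3) (2,4) (3,2) (3,3) (3,4) (4,3)

Answer: 16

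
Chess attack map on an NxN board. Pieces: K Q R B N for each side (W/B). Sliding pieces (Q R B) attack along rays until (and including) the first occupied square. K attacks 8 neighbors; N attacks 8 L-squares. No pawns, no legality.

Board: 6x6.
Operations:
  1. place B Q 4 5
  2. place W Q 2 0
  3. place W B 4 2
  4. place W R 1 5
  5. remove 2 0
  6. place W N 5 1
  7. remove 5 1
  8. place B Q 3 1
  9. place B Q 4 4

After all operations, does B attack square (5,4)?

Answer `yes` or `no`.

Op 1: place BQ@(4,5)
Op 2: place WQ@(2,0)
Op 3: place WB@(4,2)
Op 4: place WR@(1,5)
Op 5: remove (2,0)
Op 6: place WN@(5,1)
Op 7: remove (5,1)
Op 8: place BQ@(3,1)
Op 9: place BQ@(4,4)
Per-piece attacks for B:
  BQ@(3,1): attacks (3,2) (3,3) (3,4) (3,5) (3,0) (4,1) (5,1) (2,1) (1,1) (0,1) (4,2) (4,0) (2,2) (1,3) (0,4) (2,0) [ray(1,1) blocked at (4,2)]
  BQ@(4,4): attacks (4,5) (4,3) (4,2) (5,4) (3,4) (2,4) (1,4) (0,4) (5,5) (5,3) (3,5) (3,3) (2,2) (1,1) (0,0) [ray(0,1) blocked at (4,5); ray(0,-1) blocked at (4,2)]
  BQ@(4,5): attacks (4,4) (5,5) (3,5) (2,5) (1,5) (5,4) (3,4) (2,3) (1,2) (0,1) [ray(0,-1) blocked at (4,4); ray(-1,0) blocked at (1,5)]
B attacks (5,4): yes

Answer: yes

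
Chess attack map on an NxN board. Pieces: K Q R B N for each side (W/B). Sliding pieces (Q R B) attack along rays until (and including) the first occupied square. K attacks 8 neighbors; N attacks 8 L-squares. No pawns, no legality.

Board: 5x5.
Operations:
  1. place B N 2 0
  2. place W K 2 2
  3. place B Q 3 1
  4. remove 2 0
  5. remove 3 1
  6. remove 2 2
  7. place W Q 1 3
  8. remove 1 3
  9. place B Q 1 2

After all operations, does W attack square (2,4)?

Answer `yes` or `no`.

Op 1: place BN@(2,0)
Op 2: place WK@(2,2)
Op 3: place BQ@(3,1)
Op 4: remove (2,0)
Op 5: remove (3,1)
Op 6: remove (2,2)
Op 7: place WQ@(1,3)
Op 8: remove (1,3)
Op 9: place BQ@(1,2)
Per-piece attacks for W:
W attacks (2,4): no

Answer: no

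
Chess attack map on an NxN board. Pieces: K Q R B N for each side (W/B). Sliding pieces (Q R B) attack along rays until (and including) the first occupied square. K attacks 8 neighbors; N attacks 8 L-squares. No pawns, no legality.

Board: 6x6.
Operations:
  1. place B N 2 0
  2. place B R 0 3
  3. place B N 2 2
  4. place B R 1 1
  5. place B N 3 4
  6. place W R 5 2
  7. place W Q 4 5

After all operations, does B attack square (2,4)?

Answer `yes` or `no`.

Answer: no

Derivation:
Op 1: place BN@(2,0)
Op 2: place BR@(0,3)
Op 3: place BN@(2,2)
Op 4: place BR@(1,1)
Op 5: place BN@(3,4)
Op 6: place WR@(5,2)
Op 7: place WQ@(4,5)
Per-piece attacks for B:
  BR@(0,3): attacks (0,4) (0,5) (0,2) (0,1) (0,0) (1,3) (2,3) (3,3) (4,3) (5,3)
  BR@(1,1): attacks (1,2) (1,3) (1,4) (1,5) (1,0) (2,1) (3,1) (4,1) (5,1) (0,1)
  BN@(2,0): attacks (3,2) (4,1) (1,2) (0,1)
  BN@(2,2): attacks (3,4) (4,3) (1,4) (0,3) (3,0) (4,1) (1,0) (0,1)
  BN@(3,4): attacks (5,5) (1,5) (4,2) (5,3) (2,2) (1,3)
B attacks (2,4): no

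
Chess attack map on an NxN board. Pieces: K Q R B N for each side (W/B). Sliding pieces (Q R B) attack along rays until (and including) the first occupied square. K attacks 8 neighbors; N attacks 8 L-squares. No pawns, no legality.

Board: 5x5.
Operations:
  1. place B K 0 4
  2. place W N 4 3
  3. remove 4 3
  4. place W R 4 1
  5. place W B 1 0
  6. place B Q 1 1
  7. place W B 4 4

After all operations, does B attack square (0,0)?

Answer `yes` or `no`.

Op 1: place BK@(0,4)
Op 2: place WN@(4,3)
Op 3: remove (4,3)
Op 4: place WR@(4,1)
Op 5: place WB@(1,0)
Op 6: place BQ@(1,1)
Op 7: place WB@(4,4)
Per-piece attacks for B:
  BK@(0,4): attacks (0,3) (1,4) (1,3)
  BQ@(1,1): attacks (1,2) (1,3) (1,4) (1,0) (2,1) (3,1) (4,1) (0,1) (2,2) (3,3) (4,4) (2,0) (0,2) (0,0) [ray(0,-1) blocked at (1,0); ray(1,0) blocked at (4,1); ray(1,1) blocked at (4,4)]
B attacks (0,0): yes

Answer: yes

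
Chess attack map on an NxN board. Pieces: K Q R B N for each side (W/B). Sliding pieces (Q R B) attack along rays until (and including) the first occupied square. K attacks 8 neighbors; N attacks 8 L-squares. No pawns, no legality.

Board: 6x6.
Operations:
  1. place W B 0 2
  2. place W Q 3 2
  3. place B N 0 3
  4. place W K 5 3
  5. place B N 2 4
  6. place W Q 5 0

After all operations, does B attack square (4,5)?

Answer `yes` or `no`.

Op 1: place WB@(0,2)
Op 2: place WQ@(3,2)
Op 3: place BN@(0,3)
Op 4: place WK@(5,3)
Op 5: place BN@(2,4)
Op 6: place WQ@(5,0)
Per-piece attacks for B:
  BN@(0,3): attacks (1,5) (2,4) (1,1) (2,2)
  BN@(2,4): attacks (4,5) (0,5) (3,2) (4,3) (1,2) (0,3)
B attacks (4,5): yes

Answer: yes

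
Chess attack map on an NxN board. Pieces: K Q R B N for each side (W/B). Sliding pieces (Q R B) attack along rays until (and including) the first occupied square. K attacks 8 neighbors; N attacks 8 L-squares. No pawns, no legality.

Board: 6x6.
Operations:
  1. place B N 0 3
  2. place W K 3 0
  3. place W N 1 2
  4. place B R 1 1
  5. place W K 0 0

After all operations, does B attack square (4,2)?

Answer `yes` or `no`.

Op 1: place BN@(0,3)
Op 2: place WK@(3,0)
Op 3: place WN@(1,2)
Op 4: place BR@(1,1)
Op 5: place WK@(0,0)
Per-piece attacks for B:
  BN@(0,3): attacks (1,5) (2,4) (1,1) (2,2)
  BR@(1,1): attacks (1,2) (1,0) (2,1) (3,1) (4,1) (5,1) (0,1) [ray(0,1) blocked at (1,2)]
B attacks (4,2): no

Answer: no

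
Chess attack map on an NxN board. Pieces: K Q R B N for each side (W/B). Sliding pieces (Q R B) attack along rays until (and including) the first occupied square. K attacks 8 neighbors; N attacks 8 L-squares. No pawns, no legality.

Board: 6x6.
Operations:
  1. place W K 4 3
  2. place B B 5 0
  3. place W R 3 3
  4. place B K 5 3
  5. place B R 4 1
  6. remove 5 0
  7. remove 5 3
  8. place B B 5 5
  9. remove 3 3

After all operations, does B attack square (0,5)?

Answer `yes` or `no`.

Op 1: place WK@(4,3)
Op 2: place BB@(5,0)
Op 3: place WR@(3,3)
Op 4: place BK@(5,3)
Op 5: place BR@(4,1)
Op 6: remove (5,0)
Op 7: remove (5,3)
Op 8: place BB@(5,5)
Op 9: remove (3,3)
Per-piece attacks for B:
  BR@(4,1): attacks (4,2) (4,3) (4,0) (5,1) (3,1) (2,1) (1,1) (0,1) [ray(0,1) blocked at (4,3)]
  BB@(5,5): attacks (4,4) (3,3) (2,2) (1,1) (0,0)
B attacks (0,5): no

Answer: no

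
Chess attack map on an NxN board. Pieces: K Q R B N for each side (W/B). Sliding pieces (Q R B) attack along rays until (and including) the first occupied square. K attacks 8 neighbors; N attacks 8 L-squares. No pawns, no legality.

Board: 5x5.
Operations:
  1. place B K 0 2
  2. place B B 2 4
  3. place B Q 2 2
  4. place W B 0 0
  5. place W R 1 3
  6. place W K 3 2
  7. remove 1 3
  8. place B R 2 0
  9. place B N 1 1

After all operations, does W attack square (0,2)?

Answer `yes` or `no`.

Answer: no

Derivation:
Op 1: place BK@(0,2)
Op 2: place BB@(2,4)
Op 3: place BQ@(2,2)
Op 4: place WB@(0,0)
Op 5: place WR@(1,3)
Op 6: place WK@(3,2)
Op 7: remove (1,3)
Op 8: place BR@(2,0)
Op 9: place BN@(1,1)
Per-piece attacks for W:
  WB@(0,0): attacks (1,1) [ray(1,1) blocked at (1,1)]
  WK@(3,2): attacks (3,3) (3,1) (4,2) (2,2) (4,3) (4,1) (2,3) (2,1)
W attacks (0,2): no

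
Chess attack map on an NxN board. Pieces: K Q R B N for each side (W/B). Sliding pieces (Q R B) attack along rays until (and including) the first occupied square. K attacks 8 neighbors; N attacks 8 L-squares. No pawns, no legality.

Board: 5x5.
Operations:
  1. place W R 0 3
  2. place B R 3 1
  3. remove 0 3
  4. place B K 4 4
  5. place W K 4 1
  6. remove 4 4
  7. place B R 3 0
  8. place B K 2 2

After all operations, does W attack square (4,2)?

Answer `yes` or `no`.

Answer: yes

Derivation:
Op 1: place WR@(0,3)
Op 2: place BR@(3,1)
Op 3: remove (0,3)
Op 4: place BK@(4,4)
Op 5: place WK@(4,1)
Op 6: remove (4,4)
Op 7: place BR@(3,0)
Op 8: place BK@(2,2)
Per-piece attacks for W:
  WK@(4,1): attacks (4,2) (4,0) (3,1) (3,2) (3,0)
W attacks (4,2): yes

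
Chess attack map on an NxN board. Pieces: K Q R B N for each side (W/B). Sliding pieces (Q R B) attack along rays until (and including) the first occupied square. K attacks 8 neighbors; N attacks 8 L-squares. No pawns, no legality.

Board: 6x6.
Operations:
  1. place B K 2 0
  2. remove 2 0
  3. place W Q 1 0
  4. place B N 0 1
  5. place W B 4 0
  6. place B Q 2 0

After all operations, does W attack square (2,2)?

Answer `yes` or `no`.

Answer: yes

Derivation:
Op 1: place BK@(2,0)
Op 2: remove (2,0)
Op 3: place WQ@(1,0)
Op 4: place BN@(0,1)
Op 5: place WB@(4,0)
Op 6: place BQ@(2,0)
Per-piece attacks for W:
  WQ@(1,0): attacks (1,1) (1,2) (1,3) (1,4) (1,5) (2,0) (0,0) (2,1) (3,2) (4,3) (5,4) (0,1) [ray(1,0) blocked at (2,0); ray(-1,1) blocked at (0,1)]
  WB@(4,0): attacks (5,1) (3,1) (2,2) (1,3) (0,4)
W attacks (2,2): yes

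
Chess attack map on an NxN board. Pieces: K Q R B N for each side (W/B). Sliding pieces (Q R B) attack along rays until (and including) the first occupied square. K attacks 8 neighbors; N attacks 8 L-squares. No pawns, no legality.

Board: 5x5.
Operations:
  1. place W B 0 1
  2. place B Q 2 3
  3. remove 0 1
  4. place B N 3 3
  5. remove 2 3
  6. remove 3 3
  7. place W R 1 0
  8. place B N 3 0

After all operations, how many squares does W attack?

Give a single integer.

Op 1: place WB@(0,1)
Op 2: place BQ@(2,3)
Op 3: remove (0,1)
Op 4: place BN@(3,3)
Op 5: remove (2,3)
Op 6: remove (3,3)
Op 7: place WR@(1,0)
Op 8: place BN@(3,0)
Per-piece attacks for W:
  WR@(1,0): attacks (1,1) (1,2) (1,3) (1,4) (2,0) (3,0) (0,0) [ray(1,0) blocked at (3,0)]
Union (7 distinct): (0,0) (1,1) (1,2) (1,3) (1,4) (2,0) (3,0)

Answer: 7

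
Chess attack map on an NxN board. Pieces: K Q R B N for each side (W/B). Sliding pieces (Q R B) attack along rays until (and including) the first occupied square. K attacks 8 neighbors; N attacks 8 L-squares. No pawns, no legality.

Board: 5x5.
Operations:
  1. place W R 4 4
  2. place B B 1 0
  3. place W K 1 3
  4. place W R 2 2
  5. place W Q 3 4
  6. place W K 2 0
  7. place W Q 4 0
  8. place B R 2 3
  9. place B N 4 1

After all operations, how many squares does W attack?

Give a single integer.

Op 1: place WR@(4,4)
Op 2: place BB@(1,0)
Op 3: place WK@(1,3)
Op 4: place WR@(2,2)
Op 5: place WQ@(3,4)
Op 6: place WK@(2,0)
Op 7: place WQ@(4,0)
Op 8: place BR@(2,3)
Op 9: place BN@(4,1)
Per-piece attacks for W:
  WK@(1,3): attacks (1,4) (1,2) (2,3) (0,3) (2,4) (2,2) (0,4) (0,2)
  WK@(2,0): attacks (2,1) (3,0) (1,0) (3,1) (1,1)
  WR@(2,2): attacks (2,3) (2,1) (2,0) (3,2) (4,2) (1,2) (0,2) [ray(0,1) blocked at (2,3); ray(0,-1) blocked at (2,0)]
  WQ@(3,4): attacks (3,3) (3,2) (3,1) (3,0) (4,4) (2,4) (1,4) (0,4) (4,3) (2,3) [ray(1,0) blocked at (4,4); ray(-1,-1) blocked at (2,3)]
  WQ@(4,0): attacks (4,1) (3,0) (2,0) (3,1) (2,2) [ray(0,1) blocked at (4,1); ray(-1,0) blocked at (2,0); ray(-1,1) blocked at (2,2)]
  WR@(4,4): attacks (4,3) (4,2) (4,1) (3,4) [ray(0,-1) blocked at (4,1); ray(-1,0) blocked at (3,4)]
Union (21 distinct): (0,2) (0,3) (0,4) (1,0) (1,1) (1,2) (1,4) (2,0) (2,1) (2,2) (2,3) (2,4) (3,0) (3,1) (3,2) (3,3) (3,4) (4,1) (4,2) (4,3) (4,4)

Answer: 21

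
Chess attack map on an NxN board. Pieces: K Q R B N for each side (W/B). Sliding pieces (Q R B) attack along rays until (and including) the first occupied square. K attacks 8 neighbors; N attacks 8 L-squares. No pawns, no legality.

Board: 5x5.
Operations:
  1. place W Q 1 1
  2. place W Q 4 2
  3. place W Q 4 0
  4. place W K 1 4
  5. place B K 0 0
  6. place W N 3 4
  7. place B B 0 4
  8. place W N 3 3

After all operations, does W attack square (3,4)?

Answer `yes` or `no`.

Answer: no

Derivation:
Op 1: place WQ@(1,1)
Op 2: place WQ@(4,2)
Op 3: place WQ@(4,0)
Op 4: place WK@(1,4)
Op 5: place BK@(0,0)
Op 6: place WN@(3,4)
Op 7: place BB@(0,4)
Op 8: place WN@(3,3)
Per-piece attacks for W:
  WQ@(1,1): attacks (1,2) (1,3) (1,4) (1,0) (2,1) (3,1) (4,1) (0,1) (2,2) (3,3) (2,0) (0,2) (0,0) [ray(0,1) blocked at (1,4); ray(1,1) blocked at (3,3); ray(-1,-1) blocked at (0,0)]
  WK@(1,4): attacks (1,3) (2,4) (0,4) (2,3) (0,3)
  WN@(3,3): attacks (1,4) (4,1) (2,1) (1,2)
  WN@(3,4): attacks (4,2) (2,2) (1,3)
  WQ@(4,0): attacks (4,1) (4,2) (3,0) (2,0) (1,0) (0,0) (3,1) (2,2) (1,3) (0,4) [ray(0,1) blocked at (4,2); ray(-1,0) blocked at (0,0); ray(-1,1) blocked at (0,4)]
  WQ@(4,2): attacks (4,3) (4,4) (4,1) (4,0) (3,2) (2,2) (1,2) (0,2) (3,3) (3,1) (2,0) [ray(0,-1) blocked at (4,0); ray(-1,1) blocked at (3,3)]
W attacks (3,4): no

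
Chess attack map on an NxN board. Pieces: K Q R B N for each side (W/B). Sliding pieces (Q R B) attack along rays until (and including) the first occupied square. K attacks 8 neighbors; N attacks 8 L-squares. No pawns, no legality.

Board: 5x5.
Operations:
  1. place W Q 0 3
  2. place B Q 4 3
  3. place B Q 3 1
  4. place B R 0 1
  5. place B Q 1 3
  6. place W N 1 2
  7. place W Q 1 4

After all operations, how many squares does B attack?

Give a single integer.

Answer: 25

Derivation:
Op 1: place WQ@(0,3)
Op 2: place BQ@(4,3)
Op 3: place BQ@(3,1)
Op 4: place BR@(0,1)
Op 5: place BQ@(1,3)
Op 6: place WN@(1,2)
Op 7: place WQ@(1,4)
Per-piece attacks for B:
  BR@(0,1): attacks (0,2) (0,3) (0,0) (1,1) (2,1) (3,1) [ray(0,1) blocked at (0,3); ray(1,0) blocked at (3,1)]
  BQ@(1,3): attacks (1,4) (1,2) (2,3) (3,3) (4,3) (0,3) (2,4) (2,2) (3,1) (0,4) (0,2) [ray(0,1) blocked at (1,4); ray(0,-1) blocked at (1,2); ray(1,0) blocked at (4,3); ray(-1,0) blocked at (0,3); ray(1,-1) blocked at (3,1)]
  BQ@(3,1): attacks (3,2) (3,3) (3,4) (3,0) (4,1) (2,1) (1,1) (0,1) (4,2) (4,0) (2,2) (1,3) (2,0) [ray(-1,0) blocked at (0,1); ray(-1,1) blocked at (1,3)]
  BQ@(4,3): attacks (4,4) (4,2) (4,1) (4,0) (3,3) (2,3) (1,3) (3,4) (3,2) (2,1) (1,0) [ray(-1,0) blocked at (1,3)]
Union (25 distinct): (0,0) (0,1) (0,2) (0,3) (0,4) (1,0) (1,1) (1,2) (1,3) (1,4) (2,0) (2,1) (2,2) (2,3) (2,4) (3,0) (3,1) (3,2) (3,3) (3,4) (4,0) (4,1) (4,2) (4,3) (4,4)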